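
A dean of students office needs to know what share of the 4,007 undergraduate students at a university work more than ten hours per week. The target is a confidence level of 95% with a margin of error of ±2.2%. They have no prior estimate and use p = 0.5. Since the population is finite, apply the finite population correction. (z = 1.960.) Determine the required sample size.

1328

Unadjusted: n₀ = 1.960² × 0.50 × 0.50 / 0.022² ≈ 1984.30, so n₀ = 1985.
Finite population correction with N = 4,007: n = n₀ / (1 + (n₀−1)/N) = 1985 / (1 + 1984/4007) = 1985 / 1.4951 ≈ 1327.64.
Rounding up, n = 1328.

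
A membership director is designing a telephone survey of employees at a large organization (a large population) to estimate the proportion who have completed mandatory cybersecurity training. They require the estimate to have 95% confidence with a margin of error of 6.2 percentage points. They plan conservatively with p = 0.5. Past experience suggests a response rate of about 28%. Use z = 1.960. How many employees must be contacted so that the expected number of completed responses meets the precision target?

893

Completed interviews needed: n₀ = 1.960² × 0.2500 / 0.062² ≈ 249.84 → 250.
At a 28% response rate, contacts needed = 250 / 0.28 ≈ 892.86 → 893.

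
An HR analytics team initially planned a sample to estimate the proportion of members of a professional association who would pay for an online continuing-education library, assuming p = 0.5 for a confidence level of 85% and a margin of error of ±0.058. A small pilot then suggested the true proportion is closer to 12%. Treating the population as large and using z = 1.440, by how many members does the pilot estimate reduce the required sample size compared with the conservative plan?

89

Conservative (p = 0.5): n = 1.440² × 0.25 / 0.058² ≈ 154.10 → 155.
Using p = 0.12: p(1−p) = 0.1056, so n = 1.440² × 0.1056 / 0.058² ≈ 65.09 → 66.
Reduction: 155 − 66 = 89.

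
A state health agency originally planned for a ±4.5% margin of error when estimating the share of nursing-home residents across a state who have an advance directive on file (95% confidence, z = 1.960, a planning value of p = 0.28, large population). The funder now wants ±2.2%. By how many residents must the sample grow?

At ±4.5%: n = 1.960² × 0.2016 / 0.045² ≈ 382.45 → 383.
At ±2.2%: n = 1.960² × 0.2016 / 0.022² ≈ 1600.14 → 1601.
Additional respondents: 1601 − 383 = 1218.

1218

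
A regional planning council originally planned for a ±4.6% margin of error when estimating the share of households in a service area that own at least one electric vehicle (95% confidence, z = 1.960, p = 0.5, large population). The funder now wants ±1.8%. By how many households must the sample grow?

2511

At ±4.6%: n = 1.960² × 0.2500 / 0.046² ≈ 453.88 → 454.
At ±1.8%: n = 1.960² × 0.2500 / 0.018² ≈ 2964.20 → 2965.
Additional respondents: 2965 − 454 = 2511.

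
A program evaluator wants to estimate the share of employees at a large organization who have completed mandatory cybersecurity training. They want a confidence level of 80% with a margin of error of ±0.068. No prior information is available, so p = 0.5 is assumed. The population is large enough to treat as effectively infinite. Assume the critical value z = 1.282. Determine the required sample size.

With p = 0.5, p(1−p) = 0.25.
n = z²·p(1−p)/E² = 1.282² × 0.2500 / 0.068² = 1.6435 × 0.2500 / 0.004624 ≈ 88.86.
Rounding up gives n = 89.

89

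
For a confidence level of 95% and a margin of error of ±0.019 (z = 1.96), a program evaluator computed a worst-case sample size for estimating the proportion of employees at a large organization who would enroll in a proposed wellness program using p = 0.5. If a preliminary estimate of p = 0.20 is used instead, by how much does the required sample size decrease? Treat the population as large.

958

Conservative (p = 0.5): n = 1.96² × 0.25 / 0.019² ≈ 2660.39 → 2661.
Using p = 0.20: p(1−p) = 0.1600, so n = 1.96² × 0.1600 / 0.019² ≈ 1702.65 → 1703.
Reduction: 2661 − 1703 = 958.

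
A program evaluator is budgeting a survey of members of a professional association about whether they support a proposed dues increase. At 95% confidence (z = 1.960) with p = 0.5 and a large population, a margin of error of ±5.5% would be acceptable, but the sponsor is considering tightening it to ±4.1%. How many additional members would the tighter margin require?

At ±5.5%: n = 1.960² × 0.2500 / 0.055² ≈ 317.49 → 318.
At ±4.1%: n = 1.960² × 0.2500 / 0.041² ≈ 571.33 → 572.
Additional respondents: 572 − 318 = 254.

254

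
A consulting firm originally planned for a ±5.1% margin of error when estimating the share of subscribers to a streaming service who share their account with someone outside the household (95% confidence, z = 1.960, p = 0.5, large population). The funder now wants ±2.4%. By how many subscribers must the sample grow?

At ±5.1%: n = 1.960² × 0.2500 / 0.051² ≈ 369.24 → 370.
At ±2.4%: n = 1.960² × 0.2500 / 0.024² ≈ 1667.36 → 1668.
Additional respondents: 1668 − 370 = 1298.

1298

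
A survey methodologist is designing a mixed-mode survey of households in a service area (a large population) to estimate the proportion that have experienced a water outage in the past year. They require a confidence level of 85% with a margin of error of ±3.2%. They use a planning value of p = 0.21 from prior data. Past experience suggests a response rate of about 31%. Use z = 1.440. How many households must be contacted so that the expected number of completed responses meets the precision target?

Completed interviews needed: n₀ = 1.440² × 0.1659 / 0.032² ≈ 335.95 → 336.
At a 31% response rate, contacts needed = 336 / 0.31 ≈ 1083.87 → 1084.

1084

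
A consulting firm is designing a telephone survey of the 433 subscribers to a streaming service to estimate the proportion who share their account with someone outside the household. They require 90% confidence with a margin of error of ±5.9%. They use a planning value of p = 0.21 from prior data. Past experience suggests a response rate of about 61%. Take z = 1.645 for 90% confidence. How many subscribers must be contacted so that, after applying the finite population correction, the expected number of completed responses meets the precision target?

164

Completed interviews needed (unadjusted): n₀ = 1.645² × 0.1659 / 0.059² ≈ 128.97 → 129.
FPC for N = 433: n = 129 / (1 + 128/433) = 129 / 1.2956 ≈ 99.57 → 100.
At a 61% response rate, contacts needed = 100 / 0.61 ≈ 163.93 → 164.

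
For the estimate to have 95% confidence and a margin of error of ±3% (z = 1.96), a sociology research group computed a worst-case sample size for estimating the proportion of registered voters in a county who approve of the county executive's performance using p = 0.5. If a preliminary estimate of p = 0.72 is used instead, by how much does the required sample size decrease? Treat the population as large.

207

Conservative (p = 0.5): n = 1.96² × 0.25 / 0.030² ≈ 1067.11 → 1068.
Using p = 0.72: p(1−p) = 0.2016, so n = 1.96² × 0.2016 / 0.030² ≈ 860.52 → 861.
Reduction: 1068 − 861 = 207.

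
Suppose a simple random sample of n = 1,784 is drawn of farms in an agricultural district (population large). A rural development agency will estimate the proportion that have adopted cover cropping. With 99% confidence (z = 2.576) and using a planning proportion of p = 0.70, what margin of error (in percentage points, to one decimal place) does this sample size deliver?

SE(p̂) = √[p(1−p)/n] = √[0.2100/1784] = 0.01085.
E = z × SE = 2.576 × 0.01085 = 0.02795, or 2.8 percentage points.

2.8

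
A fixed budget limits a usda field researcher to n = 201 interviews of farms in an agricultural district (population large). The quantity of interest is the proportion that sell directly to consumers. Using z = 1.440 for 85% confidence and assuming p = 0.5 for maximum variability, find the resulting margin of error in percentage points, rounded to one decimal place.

5.1

SE(p̂) = √[p(1−p)/n] = √[0.2500/201] = 0.03527.
E = z × SE = 1.440 × 0.03527 = 0.05078, or 5.1 percentage points.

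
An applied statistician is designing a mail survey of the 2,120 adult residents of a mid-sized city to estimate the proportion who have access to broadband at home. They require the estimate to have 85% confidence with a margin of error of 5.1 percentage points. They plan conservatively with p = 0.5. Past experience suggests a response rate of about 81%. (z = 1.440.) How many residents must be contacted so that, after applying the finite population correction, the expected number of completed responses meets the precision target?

226

Completed interviews needed (unadjusted): n₀ = 1.440² × 0.2500 / 0.051² ≈ 199.31 → 200.
FPC for N = 2,120: n = 200 / (1 + 199/2120) = 200 / 1.0939 ≈ 182.84 → 183.
At an 81% response rate, contacts needed = 183 / 0.81 ≈ 225.93 → 226.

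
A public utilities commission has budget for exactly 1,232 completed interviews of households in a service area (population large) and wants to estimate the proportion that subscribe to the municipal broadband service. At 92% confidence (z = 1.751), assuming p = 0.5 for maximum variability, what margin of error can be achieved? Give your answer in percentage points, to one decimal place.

SE(p̂) = √[p(1−p)/n] = √[0.2500/1232] = 0.01425.
E = z × SE = 1.751 × 0.01425 = 0.02494, or 2.5 percentage points.

2.5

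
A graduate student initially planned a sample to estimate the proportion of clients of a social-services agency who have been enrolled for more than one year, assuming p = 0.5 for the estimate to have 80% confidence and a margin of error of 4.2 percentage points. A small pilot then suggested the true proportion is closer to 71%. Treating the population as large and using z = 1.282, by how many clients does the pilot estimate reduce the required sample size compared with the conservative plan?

41

Conservative (p = 0.5): n = 1.282² × 0.25 / 0.042² ≈ 232.93 → 233.
Using p = 0.71: p(1−p) = 0.2059, so n = 1.282² × 0.2059 / 0.042² ≈ 191.84 → 192.
Reduction: 233 − 192 = 41.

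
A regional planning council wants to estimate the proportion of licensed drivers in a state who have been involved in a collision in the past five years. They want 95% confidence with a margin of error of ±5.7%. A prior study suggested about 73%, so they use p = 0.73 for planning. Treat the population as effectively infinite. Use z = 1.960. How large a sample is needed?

234

With p = 0.73, p(1−p) = 0.1971.
n = z²·p(1−p)/E² = 1.960² × 0.1971 / 0.057² = 3.8416 × 0.1971 / 0.003249 ≈ 233.05.
Rounding up gives n = 234.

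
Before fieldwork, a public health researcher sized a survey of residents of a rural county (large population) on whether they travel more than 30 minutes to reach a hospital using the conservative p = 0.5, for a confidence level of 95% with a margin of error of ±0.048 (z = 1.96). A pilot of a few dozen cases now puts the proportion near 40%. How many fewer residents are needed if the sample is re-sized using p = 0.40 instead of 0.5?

16

Conservative (p = 0.5): n = 1.96² × 0.25 / 0.048² ≈ 416.84 → 417.
Using p = 0.40: p(1−p) = 0.2400, so n = 1.96² × 0.2400 / 0.048² ≈ 400.17 → 401.
Reduction: 417 − 401 = 16.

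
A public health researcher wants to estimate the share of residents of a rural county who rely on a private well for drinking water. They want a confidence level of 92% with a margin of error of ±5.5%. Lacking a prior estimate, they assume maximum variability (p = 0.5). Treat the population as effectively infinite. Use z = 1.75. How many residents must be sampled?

254

With p = 0.5, p(1−p) = 0.25.
n = z²·p(1−p)/E² = 1.75² × 0.2500 / 0.055² = 3.0625 × 0.2500 / 0.003025 ≈ 253.10.
Rounding up gives n = 254.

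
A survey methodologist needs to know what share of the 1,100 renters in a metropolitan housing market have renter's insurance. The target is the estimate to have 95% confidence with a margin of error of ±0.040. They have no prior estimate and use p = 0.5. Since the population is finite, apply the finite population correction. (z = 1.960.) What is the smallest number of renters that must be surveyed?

389

Unadjusted: n₀ = 1.960² × 0.50 × 0.50 / 0.040² ≈ 600.25, so n₀ = 601.
Finite population correction with N = 1,100: n = n₀ / (1 + (n₀−1)/N) = 601 / (1 + 600/1100) = 601 / 1.5455 ≈ 388.88.
Rounding up, n = 389.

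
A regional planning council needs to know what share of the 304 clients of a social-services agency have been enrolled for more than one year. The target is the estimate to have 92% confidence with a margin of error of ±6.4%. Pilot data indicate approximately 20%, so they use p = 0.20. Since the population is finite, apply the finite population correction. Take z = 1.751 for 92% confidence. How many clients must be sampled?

87

Unadjusted: n₀ = 1.751² × 0.20 × 0.80 / 0.064² ≈ 119.77, so n₀ = 120.
Finite population correction with N = 304: n = n₀ / (1 + (n₀−1)/N) = 120 / (1 + 119/304) = 120 / 1.3914 ≈ 86.24.
Rounding up, n = 87.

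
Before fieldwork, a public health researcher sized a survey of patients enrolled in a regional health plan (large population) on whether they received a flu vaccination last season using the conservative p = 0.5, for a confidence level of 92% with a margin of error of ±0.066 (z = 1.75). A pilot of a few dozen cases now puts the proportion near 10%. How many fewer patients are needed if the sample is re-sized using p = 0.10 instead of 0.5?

112

Conservative (p = 0.5): n = 1.75² × 0.25 / 0.066² ≈ 175.76 → 176.
Using p = 0.10: p(1−p) = 0.0900, so n = 1.75² × 0.0900 / 0.066² ≈ 63.27 → 64.
Reduction: 176 − 64 = 112.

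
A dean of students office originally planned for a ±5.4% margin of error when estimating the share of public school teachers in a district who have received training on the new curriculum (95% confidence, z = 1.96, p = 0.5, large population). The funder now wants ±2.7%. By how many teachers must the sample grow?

988

At ±5.4%: n = 1.96² × 0.2500 / 0.054² ≈ 329.36 → 330.
At ±2.7%: n = 1.96² × 0.2500 / 0.027² ≈ 1317.42 → 1318.
Additional respondents: 1318 − 330 = 988.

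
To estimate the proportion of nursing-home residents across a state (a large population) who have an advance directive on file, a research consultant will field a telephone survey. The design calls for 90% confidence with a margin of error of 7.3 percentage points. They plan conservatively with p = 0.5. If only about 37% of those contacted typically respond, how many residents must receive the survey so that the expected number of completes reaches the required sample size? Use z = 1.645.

344

Completed interviews needed: n₀ = 1.645² × 0.2500 / 0.073² ≈ 126.95 → 127.
At a 37% response rate, contacts needed = 127 / 0.37 ≈ 343.24 → 344.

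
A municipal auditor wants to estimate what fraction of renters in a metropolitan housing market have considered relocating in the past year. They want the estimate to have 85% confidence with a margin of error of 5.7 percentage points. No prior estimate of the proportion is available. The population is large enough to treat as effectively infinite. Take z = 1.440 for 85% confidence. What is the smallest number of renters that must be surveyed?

With no prior estimate, use p = 0.5, giving p(1−p) = 0.25.
n = z²·p(1−p)/E² = 1.440² × 0.2500 / 0.057² = 2.0736 × 0.2500 / 0.003249 ≈ 159.56.
Rounding up gives n = 160.

160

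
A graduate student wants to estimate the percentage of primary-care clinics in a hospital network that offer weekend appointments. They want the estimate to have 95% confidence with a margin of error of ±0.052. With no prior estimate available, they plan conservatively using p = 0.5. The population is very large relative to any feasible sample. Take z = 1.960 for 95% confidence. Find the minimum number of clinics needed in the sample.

356

With p = 0.5, p(1−p) = 0.25.
n = z²·p(1−p)/E² = 1.960² × 0.2500 / 0.052² = 3.8416 × 0.2500 / 0.002704 ≈ 355.18.
Rounding up gives n = 356.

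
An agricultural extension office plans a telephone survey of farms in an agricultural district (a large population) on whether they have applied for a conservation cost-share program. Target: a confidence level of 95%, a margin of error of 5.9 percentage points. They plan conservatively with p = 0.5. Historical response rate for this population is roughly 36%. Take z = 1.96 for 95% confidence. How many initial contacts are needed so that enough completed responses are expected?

767

Completed interviews needed: n₀ = 1.96² × 0.2500 / 0.059² ≈ 275.90 → 276.
At a 36% response rate, contacts needed = 276 / 0.36 ≈ 766.67 → 767.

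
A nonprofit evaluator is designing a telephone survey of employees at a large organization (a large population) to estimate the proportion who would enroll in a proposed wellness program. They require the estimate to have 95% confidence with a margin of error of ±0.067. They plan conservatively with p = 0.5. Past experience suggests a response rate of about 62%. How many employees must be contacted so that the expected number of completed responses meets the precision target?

346

For 95% confidence, z = 1.960.
Completed interviews needed: n₀ = 1.960² × 0.2500 / 0.067² ≈ 213.95 → 214.
At a 62% response rate, contacts needed = 214 / 0.62 ≈ 345.16 → 346.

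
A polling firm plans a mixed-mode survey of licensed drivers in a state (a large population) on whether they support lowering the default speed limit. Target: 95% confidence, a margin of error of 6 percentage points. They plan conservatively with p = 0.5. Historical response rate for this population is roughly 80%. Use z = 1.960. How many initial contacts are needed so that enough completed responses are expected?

Completed interviews needed: n₀ = 1.960² × 0.2500 / 0.060² ≈ 266.78 → 267.
At an 80% response rate, contacts needed = 267 / 0.80 ≈ 333.75 → 334.

334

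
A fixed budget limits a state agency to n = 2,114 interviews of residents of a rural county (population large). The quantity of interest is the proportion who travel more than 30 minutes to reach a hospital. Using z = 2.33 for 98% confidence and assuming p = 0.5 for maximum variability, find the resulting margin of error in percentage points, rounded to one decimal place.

SE(p̂) = √[p(1−p)/n] = √[0.2500/2114] = 0.01087.
E = z × SE = 2.33 × 0.01087 = 0.02534, or 2.5 percentage points.

2.5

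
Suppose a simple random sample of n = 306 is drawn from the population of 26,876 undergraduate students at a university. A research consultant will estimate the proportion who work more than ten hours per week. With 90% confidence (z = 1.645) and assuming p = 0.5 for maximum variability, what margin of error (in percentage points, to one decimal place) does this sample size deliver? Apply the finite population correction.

4.7

Finite-population factor: (N−n)/(N−1) = (26876−306)/(26876−1) = 0.9887.
SE(p̂) = √[p(1−p)/n · (N−n)/(N−1)] = √[0.2500/306 × 0.9887] = 0.02842.
E = z × SE = 1.645 × 0.02842 = 0.04675 ≈ 4.7 percentage points.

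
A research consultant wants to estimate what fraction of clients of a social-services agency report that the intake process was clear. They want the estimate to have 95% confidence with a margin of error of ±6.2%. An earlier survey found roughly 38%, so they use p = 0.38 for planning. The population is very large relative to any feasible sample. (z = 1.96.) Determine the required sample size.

236

With p = 0.38, p(1−p) = 0.2356.
n = z²·p(1−p)/E² = 1.96² × 0.2356 / 0.062² = 3.8416 × 0.2356 / 0.003844 ≈ 235.45.
Rounding up gives n = 236.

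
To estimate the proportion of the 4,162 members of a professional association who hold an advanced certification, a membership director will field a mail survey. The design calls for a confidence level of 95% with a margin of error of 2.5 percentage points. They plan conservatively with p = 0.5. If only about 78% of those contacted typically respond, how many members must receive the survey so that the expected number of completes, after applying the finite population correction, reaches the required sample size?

1440

For 95% confidence, z = 1.960.
Completed interviews needed (unadjusted): n₀ = 1.960² × 0.2500 / 0.025² ≈ 1536.64 → 1537.
FPC for N = 4,162: n = 1537 / (1 + 1536/4162) = 1537 / 1.3691 ≈ 1122.67 → 1123.
At a 78% response rate, contacts needed = 1123 / 0.78 ≈ 1439.74 → 1440.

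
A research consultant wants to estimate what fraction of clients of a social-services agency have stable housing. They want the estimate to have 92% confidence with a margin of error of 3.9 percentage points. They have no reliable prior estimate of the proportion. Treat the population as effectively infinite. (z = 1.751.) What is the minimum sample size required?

With no prior estimate, use p = 0.5, giving p(1−p) = 0.25.
n = z²·p(1−p)/E² = 1.751² × 0.2500 / 0.039² = 3.0660 × 0.2500 / 0.001521 ≈ 503.94.
Rounding up gives n = 504.

504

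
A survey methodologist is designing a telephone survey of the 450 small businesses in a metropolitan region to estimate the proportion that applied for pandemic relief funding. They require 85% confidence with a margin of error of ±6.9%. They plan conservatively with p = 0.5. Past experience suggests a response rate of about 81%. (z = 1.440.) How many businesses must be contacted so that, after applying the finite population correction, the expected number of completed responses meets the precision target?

109

Completed interviews needed (unadjusted): n₀ = 1.440² × 0.2500 / 0.069² ≈ 108.88 → 109.
FPC for N = 450: n = 109 / (1 + 108/450) = 109 / 1.2400 ≈ 87.90 → 88.
At an 81% response rate, contacts needed = 88 / 0.81 ≈ 108.64 → 109.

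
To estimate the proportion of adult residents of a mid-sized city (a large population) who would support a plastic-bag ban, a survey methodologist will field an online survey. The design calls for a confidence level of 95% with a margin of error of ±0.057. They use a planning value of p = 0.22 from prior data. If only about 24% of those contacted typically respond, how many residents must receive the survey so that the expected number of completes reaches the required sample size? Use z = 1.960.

846

Completed interviews needed: n₀ = 1.960² × 0.1716 / 0.057² ≈ 202.90 → 203.
At a 24% response rate, contacts needed = 203 / 0.24 ≈ 845.83 → 846.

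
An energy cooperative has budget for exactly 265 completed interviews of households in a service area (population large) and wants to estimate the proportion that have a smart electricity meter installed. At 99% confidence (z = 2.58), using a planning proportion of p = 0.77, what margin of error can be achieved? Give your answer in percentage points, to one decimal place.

6.7

SE(p̂) = √[p(1−p)/n] = √[0.1771/265] = 0.02585.
E = z × SE = 2.58 × 0.02585 = 0.06670, or 6.7 percentage points.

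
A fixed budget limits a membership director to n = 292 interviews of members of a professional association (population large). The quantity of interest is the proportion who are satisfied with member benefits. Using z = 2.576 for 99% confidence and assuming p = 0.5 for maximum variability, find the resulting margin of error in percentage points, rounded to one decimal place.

SE(p̂) = √[p(1−p)/n] = √[0.2500/292] = 0.02926.
E = z × SE = 2.576 × 0.02926 = 0.07537, or 7.5 percentage points.

7.5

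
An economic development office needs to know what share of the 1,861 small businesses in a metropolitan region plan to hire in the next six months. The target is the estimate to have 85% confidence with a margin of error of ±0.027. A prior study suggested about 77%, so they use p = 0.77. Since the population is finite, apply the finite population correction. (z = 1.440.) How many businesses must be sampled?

Unadjusted: n₀ = 1.440² × 0.77 × 0.23 / 0.027² ≈ 503.75, so n₀ = 504.
Finite population correction with N = 1,861: n = n₀ / (1 + (n₀−1)/N) = 504 / (1 + 503/1861) = 504 / 1.2703 ≈ 396.76.
Rounding up, n = 397.

397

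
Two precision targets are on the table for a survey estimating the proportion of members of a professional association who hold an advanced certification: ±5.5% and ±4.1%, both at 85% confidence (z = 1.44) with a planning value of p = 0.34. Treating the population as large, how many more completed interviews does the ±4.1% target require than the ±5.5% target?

123

At ±5.5%: n = 1.44² × 0.2244 / 0.055² ≈ 153.82 → 154.
At ±4.1%: n = 1.44² × 0.2244 / 0.041² ≈ 276.81 → 277.
Additional respondents: 277 − 154 = 123.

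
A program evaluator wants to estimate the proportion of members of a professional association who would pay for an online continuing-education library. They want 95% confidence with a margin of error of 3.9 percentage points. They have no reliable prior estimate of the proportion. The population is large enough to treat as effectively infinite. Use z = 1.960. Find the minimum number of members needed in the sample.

With no prior estimate, use p = 0.5, giving p(1−p) = 0.25.
n = z²·p(1−p)/E² = 1.960² × 0.2500 / 0.039² = 3.8416 × 0.2500 / 0.001521 ≈ 631.43.
Rounding up gives n = 632.

632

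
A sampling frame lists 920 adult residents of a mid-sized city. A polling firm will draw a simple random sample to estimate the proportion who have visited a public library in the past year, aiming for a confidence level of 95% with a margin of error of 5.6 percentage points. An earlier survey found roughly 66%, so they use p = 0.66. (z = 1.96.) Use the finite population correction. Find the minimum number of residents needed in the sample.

Unadjusted: n₀ = 1.96² × 0.66 × 0.34 / 0.056² ≈ 274.89, so n₀ = 275.
Finite population correction with N = 920: n = n₀ / (1 + (n₀−1)/N) = 275 / (1 + 274/920) = 275 / 1.2978 ≈ 211.89.
Rounding up, n = 212.

212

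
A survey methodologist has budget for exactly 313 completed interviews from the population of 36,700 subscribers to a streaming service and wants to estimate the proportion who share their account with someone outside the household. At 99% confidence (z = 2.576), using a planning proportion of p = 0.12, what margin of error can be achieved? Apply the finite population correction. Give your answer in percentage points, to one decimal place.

Finite-population factor: (N−n)/(N−1) = (36700−313)/(36700−1) = 0.9915.
SE(p̂) = √[p(1−p)/n · (N−n)/(N−1)] = √[0.1056/313 × 0.9915] = 0.01829.
E = z × SE = 2.576 × 0.01829 = 0.04711 ≈ 4.7 percentage points.

4.7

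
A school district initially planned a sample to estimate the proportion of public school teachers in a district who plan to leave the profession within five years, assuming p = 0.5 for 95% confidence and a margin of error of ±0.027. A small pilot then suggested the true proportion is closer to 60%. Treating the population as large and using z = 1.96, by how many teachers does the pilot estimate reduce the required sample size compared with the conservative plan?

53

Conservative (p = 0.5): n = 1.96² × 0.25 / 0.027² ≈ 1317.42 → 1318.
Using p = 0.60: p(1−p) = 0.2400, so n = 1.96² × 0.2400 / 0.027² ≈ 1264.72 → 1265.
Reduction: 1318 − 1265 = 53.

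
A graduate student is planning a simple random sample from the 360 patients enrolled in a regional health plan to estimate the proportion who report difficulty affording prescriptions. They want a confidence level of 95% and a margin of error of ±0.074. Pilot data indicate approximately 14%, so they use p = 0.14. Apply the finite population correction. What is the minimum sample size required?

69

For 95% confidence, z = 1.96.
Unadjusted: n₀ = 1.96² × 0.14 × 0.86 / 0.074² ≈ 84.46, so n₀ = 85.
Finite population correction with N = 360: n = n₀ / (1 + (n₀−1)/N) = 85 / (1 + 84/360) = 85 / 1.2333 ≈ 68.92.
Rounding up, n = 69.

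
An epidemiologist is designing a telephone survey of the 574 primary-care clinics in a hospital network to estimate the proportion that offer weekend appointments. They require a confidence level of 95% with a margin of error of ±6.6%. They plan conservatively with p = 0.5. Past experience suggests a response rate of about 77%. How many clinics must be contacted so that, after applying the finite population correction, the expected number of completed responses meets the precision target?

208

For 95% confidence, z = 1.96.
Completed interviews needed (unadjusted): n₀ = 1.96² × 0.2500 / 0.066² ≈ 220.48 → 221.
FPC for N = 574: n = 221 / (1 + 220/574) = 221 / 1.3833 ≈ 159.77 → 160.
At a 77% response rate, contacts needed = 160 / 0.77 ≈ 207.79 → 208.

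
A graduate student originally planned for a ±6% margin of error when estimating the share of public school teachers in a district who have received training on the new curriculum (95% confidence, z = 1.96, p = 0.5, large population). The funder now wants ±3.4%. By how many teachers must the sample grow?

564

At ±6%: n = 1.96² × 0.2500 / 0.060² ≈ 266.78 → 267.
At ±3.4%: n = 1.96² × 0.2500 / 0.034² ≈ 830.80 → 831.
Additional respondents: 831 − 267 = 564.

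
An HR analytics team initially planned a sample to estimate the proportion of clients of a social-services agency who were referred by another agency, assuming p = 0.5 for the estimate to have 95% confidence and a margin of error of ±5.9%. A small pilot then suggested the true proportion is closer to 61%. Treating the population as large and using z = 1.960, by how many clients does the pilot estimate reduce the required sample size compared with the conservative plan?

13

Conservative (p = 0.5): n = 1.960² × 0.25 / 0.059² ≈ 275.90 → 276.
Using p = 0.61: p(1−p) = 0.2379, so n = 1.960² × 0.2379 / 0.059² ≈ 262.54 → 263.
Reduction: 276 − 263 = 13.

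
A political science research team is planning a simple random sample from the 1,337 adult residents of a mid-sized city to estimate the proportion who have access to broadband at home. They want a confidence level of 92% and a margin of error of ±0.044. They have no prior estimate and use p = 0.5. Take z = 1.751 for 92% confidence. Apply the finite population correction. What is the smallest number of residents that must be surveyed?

306

Unadjusted: n₀ = 1.751² × 0.50 × 0.50 / 0.044² ≈ 395.92, so n₀ = 396.
Finite population correction with N = 1,337: n = n₀ / (1 + (n₀−1)/N) = 396 / (1 + 395/1337) = 396 / 1.2954 ≈ 305.69.
Rounding up, n = 306.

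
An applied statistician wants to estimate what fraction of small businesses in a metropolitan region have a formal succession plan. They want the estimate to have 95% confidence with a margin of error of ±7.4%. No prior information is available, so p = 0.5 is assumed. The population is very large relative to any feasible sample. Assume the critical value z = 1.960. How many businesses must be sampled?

176

With p = 0.5, p(1−p) = 0.25.
n = z²·p(1−p)/E² = 1.960² × 0.2500 / 0.074² = 3.8416 × 0.2500 / 0.005476 ≈ 175.38.
Rounding up gives n = 176.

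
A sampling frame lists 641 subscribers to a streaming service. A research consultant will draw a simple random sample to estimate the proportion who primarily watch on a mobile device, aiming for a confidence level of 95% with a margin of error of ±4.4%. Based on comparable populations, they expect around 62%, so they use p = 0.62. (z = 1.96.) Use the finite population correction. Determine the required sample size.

Unadjusted: n₀ = 1.96² × 0.62 × 0.38 / 0.044² ≈ 467.50, so n₀ = 468.
Finite population correction with N = 641: n = n₀ / (1 + (n₀−1)/N) = 468 / (1 + 467/641) = 468 / 1.7285 ≈ 270.75.
Rounding up, n = 271.

271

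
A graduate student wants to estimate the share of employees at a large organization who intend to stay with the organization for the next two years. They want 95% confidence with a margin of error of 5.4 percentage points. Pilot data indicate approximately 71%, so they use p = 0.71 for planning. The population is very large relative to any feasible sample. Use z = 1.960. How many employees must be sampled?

With p = 0.71, p(1−p) = 0.2059.
n = z²·p(1−p)/E² = 1.960² × 0.2059 / 0.054² = 3.8416 × 0.2059 / 0.002916 ≈ 271.26.
Rounding up gives n = 272.

272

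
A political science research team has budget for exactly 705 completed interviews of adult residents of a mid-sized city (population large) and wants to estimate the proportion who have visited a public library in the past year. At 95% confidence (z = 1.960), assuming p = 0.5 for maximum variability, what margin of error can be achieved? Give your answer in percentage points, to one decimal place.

3.7

SE(p̂) = √[p(1−p)/n] = √[0.2500/705] = 0.01883.
E = z × SE = 1.960 × 0.01883 = 0.03691, or 3.7 percentage points.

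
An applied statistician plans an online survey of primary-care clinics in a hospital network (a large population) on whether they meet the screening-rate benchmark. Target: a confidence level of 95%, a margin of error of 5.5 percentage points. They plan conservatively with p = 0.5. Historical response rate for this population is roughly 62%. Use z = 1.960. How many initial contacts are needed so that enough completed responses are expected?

513

Completed interviews needed: n₀ = 1.960² × 0.2500 / 0.055² ≈ 317.49 → 318.
At a 62% response rate, contacts needed = 318 / 0.62 ≈ 512.90 → 513.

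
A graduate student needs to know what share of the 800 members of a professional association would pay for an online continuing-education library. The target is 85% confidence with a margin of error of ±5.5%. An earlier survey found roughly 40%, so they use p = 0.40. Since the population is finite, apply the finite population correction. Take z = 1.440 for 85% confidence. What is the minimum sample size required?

137

Unadjusted: n₀ = 1.440² × 0.40 × 0.60 / 0.055² ≈ 164.52, so n₀ = 165.
Finite population correction with N = 800: n = n₀ / (1 + (n₀−1)/N) = 165 / (1 + 164/800) = 165 / 1.2050 ≈ 136.93.
Rounding up, n = 137.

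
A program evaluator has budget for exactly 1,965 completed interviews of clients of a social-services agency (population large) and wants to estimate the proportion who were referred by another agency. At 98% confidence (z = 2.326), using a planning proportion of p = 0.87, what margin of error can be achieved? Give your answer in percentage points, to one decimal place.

SE(p̂) = √[p(1−p)/n] = √[0.1131/1965] = 0.00759.
E = z × SE = 2.326 × 0.00759 = 0.01765, or 1.8 percentage points.

1.8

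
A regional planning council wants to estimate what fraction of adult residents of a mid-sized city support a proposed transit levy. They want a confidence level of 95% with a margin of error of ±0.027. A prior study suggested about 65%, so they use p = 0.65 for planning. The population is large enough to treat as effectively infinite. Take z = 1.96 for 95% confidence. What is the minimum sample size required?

1199

With p = 0.65, p(1−p) = 0.2275.
n = z²·p(1−p)/E² = 1.96² × 0.2275 / 0.027² = 3.8416 × 0.2275 / 0.000729 ≈ 1198.85.
Rounding up gives n = 1199.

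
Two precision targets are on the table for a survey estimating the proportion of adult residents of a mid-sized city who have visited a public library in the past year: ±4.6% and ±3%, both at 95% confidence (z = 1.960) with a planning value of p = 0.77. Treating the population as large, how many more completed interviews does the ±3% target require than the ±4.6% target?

At ±4.6%: n = 1.960² × 0.1771 / 0.046² ≈ 321.53 → 322.
At ±3%: n = 1.960² × 0.1771 / 0.030² ≈ 755.94 → 756.
Additional respondents: 756 − 322 = 434.

434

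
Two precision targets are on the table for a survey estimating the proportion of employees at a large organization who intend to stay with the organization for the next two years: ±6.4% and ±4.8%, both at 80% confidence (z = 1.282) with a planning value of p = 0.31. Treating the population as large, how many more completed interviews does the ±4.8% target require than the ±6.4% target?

At ±6.4%: n = 1.282² × 0.2139 / 0.064² ≈ 85.83 → 86.
At ±4.8%: n = 1.282² × 0.2139 / 0.048² ≈ 152.58 → 153.
Additional respondents: 153 − 86 = 67.

67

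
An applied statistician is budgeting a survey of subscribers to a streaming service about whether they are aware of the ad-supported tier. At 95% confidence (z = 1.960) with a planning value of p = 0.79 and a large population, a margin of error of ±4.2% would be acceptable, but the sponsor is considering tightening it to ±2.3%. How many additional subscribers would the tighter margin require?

At ±4.2%: n = 1.960² × 0.1659 / 0.042² ≈ 361.29 → 362.
At ±2.3%: n = 1.960² × 0.1659 / 0.023² ≈ 1204.77 → 1205.
Additional respondents: 1205 − 362 = 843.

843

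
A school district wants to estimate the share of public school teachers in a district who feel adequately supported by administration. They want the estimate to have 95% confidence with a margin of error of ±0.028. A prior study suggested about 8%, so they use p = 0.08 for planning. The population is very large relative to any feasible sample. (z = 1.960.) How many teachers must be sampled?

361

With p = 0.08, p(1−p) = 0.0736.
n = z²·p(1−p)/E² = 1.960² × 0.0736 / 0.028² = 3.8416 × 0.0736 / 0.000784 ≈ 360.64.
Rounding up gives n = 361.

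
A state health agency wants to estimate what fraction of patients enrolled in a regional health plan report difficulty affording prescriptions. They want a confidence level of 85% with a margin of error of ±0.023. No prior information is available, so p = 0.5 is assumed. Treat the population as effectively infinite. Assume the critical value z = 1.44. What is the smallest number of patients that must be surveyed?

With p = 0.5, p(1−p) = 0.25.
n = z²·p(1−p)/E² = 1.44² × 0.2500 / 0.023² = 2.0736 × 0.2500 / 0.000529 ≈ 979.96.
Rounding up gives n = 980.

980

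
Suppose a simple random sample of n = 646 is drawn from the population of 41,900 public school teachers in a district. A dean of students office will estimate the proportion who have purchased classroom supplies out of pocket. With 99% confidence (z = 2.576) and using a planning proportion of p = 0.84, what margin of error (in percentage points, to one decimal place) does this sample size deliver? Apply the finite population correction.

3.7

Finite-population factor: (N−n)/(N−1) = (41900−646)/(41900−1) = 0.9846.
SE(p̂) = √[p(1−p)/n · (N−n)/(N−1)] = √[0.1344/646 × 0.9846] = 0.01431.
E = z × SE = 2.576 × 0.01431 = 0.03687 ≈ 3.7 percentage points.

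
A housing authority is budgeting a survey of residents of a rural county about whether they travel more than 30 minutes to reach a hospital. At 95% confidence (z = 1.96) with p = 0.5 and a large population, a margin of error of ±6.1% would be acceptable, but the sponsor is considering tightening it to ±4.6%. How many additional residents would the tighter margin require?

At ±6.1%: n = 1.96² × 0.2500 / 0.061² ≈ 258.10 → 259.
At ±4.6%: n = 1.96² × 0.2500 / 0.046² ≈ 453.88 → 454.
Additional respondents: 454 − 259 = 195.

195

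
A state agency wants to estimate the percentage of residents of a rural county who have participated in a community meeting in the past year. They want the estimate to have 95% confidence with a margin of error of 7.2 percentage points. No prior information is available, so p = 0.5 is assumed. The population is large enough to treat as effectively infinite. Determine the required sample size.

186

For 95% confidence, z = 1.960.
With p = 0.5, p(1−p) = 0.25.
n = z²·p(1−p)/E² = 1.960² × 0.2500 / 0.072² = 3.8416 × 0.2500 / 0.005184 ≈ 185.26.
Rounding up gives n = 186.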